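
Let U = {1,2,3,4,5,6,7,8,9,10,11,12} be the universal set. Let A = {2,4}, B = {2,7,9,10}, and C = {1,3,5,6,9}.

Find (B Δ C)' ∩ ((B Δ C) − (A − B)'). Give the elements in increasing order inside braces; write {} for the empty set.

B Δ C = {1,2,3,5,6,7,10}
(B Δ C)' = {4,8,9,11,12}
A − B = {4}
(A − B)' = {1,2,3,5,6,7,8,9,10,11,12}
(B Δ C) − (A − B)' = {}
(B Δ C)' ∩ ((B Δ C) − (A − B)') = {}

{}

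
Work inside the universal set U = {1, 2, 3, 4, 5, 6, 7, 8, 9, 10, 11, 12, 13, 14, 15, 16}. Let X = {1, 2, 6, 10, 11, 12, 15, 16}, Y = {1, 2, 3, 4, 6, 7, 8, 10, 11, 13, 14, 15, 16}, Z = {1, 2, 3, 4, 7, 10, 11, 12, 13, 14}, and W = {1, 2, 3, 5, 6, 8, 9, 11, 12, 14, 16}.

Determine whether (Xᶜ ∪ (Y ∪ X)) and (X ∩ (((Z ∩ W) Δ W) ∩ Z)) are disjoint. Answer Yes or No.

Xᶜ = {3, 4, 5, 7, 8, 9, 13, 14}
Y ∪ X = {1, 2, 3, 4, 6, 7, 8, 10, 11, 12, 13, 14, 15, 16}
Xᶜ ∪ (Y ∪ X) = {1, 2, 3, 4, 5, 6, 7, 8, 9, 10, 11, 12, 13, 14, 15, 16}
Z ∩ W = {1, 2, 3, 11, 12, 14}
(Z ∩ W) Δ W = {5, 6, 8, 9, 16}
((Z ∩ W) Δ W) ∩ Z = {}
X ∩ (((Z ∩ W) Δ W) ∩ Z) = {}
{1, 2, 3, 4, 5, 6, 7, 8, 9, 10, 11, 12, 13, 14, 15, 16} and {} share no elements.

Yes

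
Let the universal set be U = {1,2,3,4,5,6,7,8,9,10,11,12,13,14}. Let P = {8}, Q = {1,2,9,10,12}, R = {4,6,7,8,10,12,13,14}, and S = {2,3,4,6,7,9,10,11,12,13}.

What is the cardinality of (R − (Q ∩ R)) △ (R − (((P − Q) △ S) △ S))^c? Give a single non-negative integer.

Q ∩ R = {10,12}
R − (Q ∩ R) = {4,6,7,8,13,14}
P − Q = {8}
(P − Q) △ S = {2,3,4,6,7,8,9,10,11,12,13}
((P − Q) △ S) △ S = {8}
R − (((P − Q) △ S) △ S) = {4,6,7,10,12,13,14}
(R − (((P − Q) △ S) △ S))^c = {1,2,3,5,8,9,11}
(R − (Q ∩ R)) △ (R − (((P − Q) △ S) △ S))^c = {1,2,3,4,5,6,7,9,11,13,14}
|(R − (Q ∩ R)) △ (R − (((P − Q) △ S) △ S))^c| = 11

11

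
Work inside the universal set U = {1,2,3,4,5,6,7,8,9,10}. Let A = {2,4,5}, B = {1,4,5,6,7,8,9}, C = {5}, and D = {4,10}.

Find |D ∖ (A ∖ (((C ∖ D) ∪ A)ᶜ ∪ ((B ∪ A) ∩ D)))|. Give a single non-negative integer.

C ∖ D = {5}
(C ∖ D) ∪ A = {2,4,5}
((C ∖ D) ∪ A)ᶜ = {1,3,6,7,8,9,10}
B ∪ A = {1,2,4,5,6,7,8,9}
(B ∪ A) ∩ D = {4}
((C ∖ D) ∪ A)ᶜ ∪ ((B ∪ A) ∩ D) = {1,3,4,6,7,8,9,10}
A ∖ (((C ∖ D) ∪ A)ᶜ ∪ ((B ∪ A) ∩ D)) = {2,5}
D ∖ (A ∖ (((C ∖ D) ∪ A)ᶜ ∪ ((B ∪ A) ∩ D))) = {4,10}
|D ∖ (A ∖ (((C ∖ D) ∪ A)ᶜ ∪ ((B ∪ A) ∩ D)))| = 2

2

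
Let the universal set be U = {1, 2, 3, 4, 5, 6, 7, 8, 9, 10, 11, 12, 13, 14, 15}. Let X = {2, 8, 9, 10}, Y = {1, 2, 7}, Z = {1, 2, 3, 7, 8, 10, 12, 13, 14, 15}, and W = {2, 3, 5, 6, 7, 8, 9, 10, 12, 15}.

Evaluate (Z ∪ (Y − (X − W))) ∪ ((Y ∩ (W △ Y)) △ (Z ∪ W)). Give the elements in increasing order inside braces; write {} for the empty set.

X − W = {}
Y − (X − W) = {1, 2, 7}
Z ∪ (Y − (X − W)) = {1, 2, 3, 7, 8, 10, 12, 13, 14, 15}
W △ Y = {1, 3, 5, 6, 8, 9, 10, 12, 15}
Y ∩ (W △ Y) = {1}
Z ∪ W = {1, 2, 3, 5, 6, 7, 8, 9, 10, 12, 13, 14, 15}
(Y ∩ (W △ Y)) △ (Z ∪ W) = {2, 3, 5, 6, 7, 8, 9, 10, 12, 13, 14, 15}
(Z ∪ (Y − (X − W))) ∪ ((Y ∩ (W △ Y)) △ (Z ∪ W)) = {1, 2, 3, 5, 6, 7, 8, 9, 10, 12, 13, 14, 15}

{1, 2, 3, 5, 6, 7, 8, 9, 10, 12, 13, 14, 15}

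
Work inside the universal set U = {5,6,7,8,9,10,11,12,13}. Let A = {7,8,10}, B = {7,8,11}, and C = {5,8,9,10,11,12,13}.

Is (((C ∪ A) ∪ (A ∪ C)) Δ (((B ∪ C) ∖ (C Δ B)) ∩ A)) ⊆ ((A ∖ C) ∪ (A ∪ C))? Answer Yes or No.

C ∪ A = {5,7,8,9,10,11,12,13}
A ∪ C = {5,7,8,9,10,11,12,13}
(C ∪ A) ∪ (A ∪ C) = {5,7,8,9,10,11,12,13}
B ∪ C = {5,7,8,9,10,11,12,13}
C Δ B = {5,7,9,10,12,13}
(B ∪ C) ∖ (C Δ B) = {8,11}
((B ∪ C) ∖ (C Δ B)) ∩ A = {8}
((C ∪ A) ∪ (A ∪ C)) Δ (((B ∪ C) ∖ (C Δ B)) ∩ A) = {5,7,9,10,11,12,13}
A ∖ C = {7}
(A ∖ C) ∪ (A ∪ C) = {5,7,8,9,10,11,12,13}
Every element of {5,7,9,10,11,12,13} is in {5,7,8,9,10,11,12,13}, so ((C ∪ A) ∪ (A ∪ C)) Δ (((B ∪ C) ∖ (C Δ B)) ∩ A) ⊆ (A ∖ C) ∪ (A ∪ C).

Yes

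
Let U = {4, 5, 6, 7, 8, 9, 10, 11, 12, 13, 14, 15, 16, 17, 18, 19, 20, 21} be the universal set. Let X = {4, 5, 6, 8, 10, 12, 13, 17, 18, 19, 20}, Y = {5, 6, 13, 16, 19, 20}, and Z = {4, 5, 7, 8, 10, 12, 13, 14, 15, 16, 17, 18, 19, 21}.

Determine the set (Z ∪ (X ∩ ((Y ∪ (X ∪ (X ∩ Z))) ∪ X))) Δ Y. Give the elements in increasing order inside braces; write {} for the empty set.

X ∩ Z = {4, 5, 8, 10, 12, 13, 17, 18, 19}
X ∪ (X ∩ Z) = {4, 5, 6, 8, 10, 12, 13, 17, 18, 19, 20}
Y ∪ (X ∪ (X ∩ Z)) = {4, 5, 6, 8, 10, 12, 13, 16, 17, 18, 19, 20}
(Y ∪ (X ∪ (X ∩ Z))) ∪ X = {4, 5, 6, 8, 10, 12, 13, 16, 17, 18, 19, 20}
X ∩ ((Y ∪ (X ∪ (X ∩ Z))) ∪ X) = {4, 5, 6, 8, 10, 12, 13, 17, 18, 19, 20}
Z ∪ (X ∩ ((Y ∪ (X ∪ (X ∩ Z))) ∪ X)) = {4, 5, 6, 7, 8, 10, 12, 13, 14, 15, 16, 17, 18, 19, 20, 21}
(Z ∪ (X ∩ ((Y ∪ (X ∪ (X ∩ Z))) ∪ X))) Δ Y = {4, 7, 8, 10, 12, 14, 15, 17, 18, 21}

{4, 7, 8, 10, 12, 14, 15, 17, 18, 21}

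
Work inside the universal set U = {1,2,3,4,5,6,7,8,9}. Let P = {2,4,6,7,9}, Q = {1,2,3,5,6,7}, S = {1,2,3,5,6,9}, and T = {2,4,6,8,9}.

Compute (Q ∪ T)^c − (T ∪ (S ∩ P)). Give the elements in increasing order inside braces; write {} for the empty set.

Q ∪ T = {1,2,3,4,5,6,7,8,9}
(Q ∪ T)^c = {}
S ∩ P = {2,6,9}
T ∪ (S ∩ P) = {2,4,6,8,9}
(Q ∪ T)^c − (T ∪ (S ∩ P)) = {}

{}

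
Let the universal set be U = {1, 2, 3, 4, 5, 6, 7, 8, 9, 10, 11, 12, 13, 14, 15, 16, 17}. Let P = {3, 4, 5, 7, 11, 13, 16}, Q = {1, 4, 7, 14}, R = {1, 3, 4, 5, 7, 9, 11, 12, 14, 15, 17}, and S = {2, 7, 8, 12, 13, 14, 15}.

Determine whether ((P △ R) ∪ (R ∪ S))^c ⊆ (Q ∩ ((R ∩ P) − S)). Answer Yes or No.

P △ R = {1, 9, 12, 13, 14, 15, 16, 17}
R ∪ S = {1, 2, 3, 4, 5, 7, 8, 9, 11, 12, 13, 14, 15, 17}
(P △ R) ∪ (R ∪ S) = {1, 2, 3, 4, 5, 7, 8, 9, 11, 12, 13, 14, 15, 16, 17}
((P △ R) ∪ (R ∪ S))^c = {6, 10}
R ∩ P = {3, 4, 5, 7, 11}
(R ∩ P) − S = {3, 4, 5, 11}
Q ∩ ((R ∩ P) − S) = {4}
6 ∈ ((P △ R) ∪ (R ∪ S))^c but 6 ∉ Q ∩ ((R ∩ P) − S), so the inclusion fails.

No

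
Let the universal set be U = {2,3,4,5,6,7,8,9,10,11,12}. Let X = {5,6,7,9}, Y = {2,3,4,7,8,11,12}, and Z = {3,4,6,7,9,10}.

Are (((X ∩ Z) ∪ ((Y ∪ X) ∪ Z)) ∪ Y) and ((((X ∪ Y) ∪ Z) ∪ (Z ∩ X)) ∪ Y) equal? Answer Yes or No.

Yes

X ∩ Z = {6,7,9}
Y ∪ X = {2,3,4,5,6,7,8,9,11,12}
(Y ∪ X) ∪ Z = {2,3,4,5,6,7,8,9,10,11,12}
(X ∩ Z) ∪ ((Y ∪ X) ∪ Z) = {2,3,4,5,6,7,8,9,10,11,12}
((X ∩ Z) ∪ ((Y ∪ X) ∪ Z)) ∪ Y = {2,3,4,5,6,7,8,9,10,11,12}
X ∪ Y = {2,3,4,5,6,7,8,9,11,12}
(X ∪ Y) ∪ Z = {2,3,4,5,6,7,8,9,10,11,12}
Z ∩ X = {6,7,9}
((X ∪ Y) ∪ Z) ∪ (Z ∩ X) = {2,3,4,5,6,7,8,9,10,11,12}
(((X ∪ Y) ∪ Z) ∪ (Z ∩ X)) ∪ Y = {2,3,4,5,6,7,8,9,10,11,12}
Both equal {2,3,4,5,6,7,8,9,10,11,12}, so ((X ∩ Z) ∪ ((Y ∪ X) ∪ Z)) ∪ Y = (((X ∪ Y) ∪ Z) ∪ (Z ∩ X)) ∪ Y.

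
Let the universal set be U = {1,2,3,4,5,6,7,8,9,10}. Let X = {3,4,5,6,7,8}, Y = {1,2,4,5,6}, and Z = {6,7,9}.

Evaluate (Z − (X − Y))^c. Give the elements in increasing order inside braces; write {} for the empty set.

{1,2,3,4,5,7,8,10}

X − Y = {3,7,8}
Z − (X − Y) = {6,9}
(Z − (X − Y))^c = {1,2,3,4,5,7,8,10}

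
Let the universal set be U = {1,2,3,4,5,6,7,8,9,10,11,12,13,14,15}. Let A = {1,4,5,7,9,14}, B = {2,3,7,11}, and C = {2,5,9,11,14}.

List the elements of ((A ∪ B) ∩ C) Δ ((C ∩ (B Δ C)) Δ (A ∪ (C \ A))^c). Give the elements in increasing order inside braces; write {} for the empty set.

A ∪ B = {1,2,3,4,5,7,9,11,14}
(A ∪ B) ∩ C = {2,5,9,11,14}
B Δ C = {3,5,7,9,14}
C ∩ (B Δ C) = {5,9,14}
C \ A = {2,11}
A ∪ (C \ A) = {1,2,4,5,7,9,11,14}
(A ∪ (C \ A))^c = {3,6,8,10,12,13,15}
(C ∩ (B Δ C)) Δ (A ∪ (C \ A))^c = {3,5,6,8,9,10,12,13,14,15}
((A ∪ B) ∩ C) Δ ((C ∩ (B Δ C)) Δ (A ∪ (C \ A))^c) = {2,3,6,8,10,11,12,13,15}

{2,3,6,8,10,11,12,13,15}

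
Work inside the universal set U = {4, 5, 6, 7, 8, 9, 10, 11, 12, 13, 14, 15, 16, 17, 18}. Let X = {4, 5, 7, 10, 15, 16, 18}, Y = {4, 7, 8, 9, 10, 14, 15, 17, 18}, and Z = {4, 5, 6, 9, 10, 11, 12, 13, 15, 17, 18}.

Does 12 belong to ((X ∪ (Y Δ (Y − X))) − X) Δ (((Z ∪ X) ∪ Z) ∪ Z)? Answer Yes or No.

12 ∉ Y and 12 ∉ X, so 12 ∉ Y − X
12 ∉ Y and 12 ∉ (Y − X), so 12 ∉ Y Δ (Y − X)
12 ∉ X and 12 ∉ (Y Δ (Y − X)), so 12 ∉ X ∪ (Y Δ (Y − X))
12 ∉ (X ∪ (Y Δ (Y − X))) and 12 ∉ X, so 12 ∉ (X ∪ (Y Δ (Y − X))) − X
12 ∈ Z and 12 ∉ X, so 12 ∈ Z ∪ X
12 ∈ (Z ∪ X) and 12 ∈ Z, so 12 ∈ (Z ∪ X) ∪ Z
12 ∈ ((Z ∪ X) ∪ Z) and 12 ∈ Z, so 12 ∈ ((Z ∪ X) ∪ Z) ∪ Z
12 ∉ ((X ∪ (Y Δ (Y − X))) − X) and 12 ∈ (((Z ∪ X) ∪ Z) ∪ Z), so 12 ∈ ((X ∪ (Y Δ (Y − X))) − X) Δ (((Z ∪ X) ∪ Z) ∪ Z)

Yes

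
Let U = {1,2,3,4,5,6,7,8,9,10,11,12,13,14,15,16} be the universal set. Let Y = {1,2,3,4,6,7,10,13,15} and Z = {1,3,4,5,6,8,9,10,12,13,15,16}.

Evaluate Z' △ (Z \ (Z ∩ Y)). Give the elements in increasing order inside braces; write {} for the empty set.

{2,5,7,8,9,11,12,14,16}

Z' = {2,7,11,14}
Z ∩ Y = {1,3,4,6,10,13,15}
Z \ (Z ∩ Y) = {5,8,9,12,16}
Z' △ (Z \ (Z ∩ Y)) = {2,5,7,8,9,11,12,14,16}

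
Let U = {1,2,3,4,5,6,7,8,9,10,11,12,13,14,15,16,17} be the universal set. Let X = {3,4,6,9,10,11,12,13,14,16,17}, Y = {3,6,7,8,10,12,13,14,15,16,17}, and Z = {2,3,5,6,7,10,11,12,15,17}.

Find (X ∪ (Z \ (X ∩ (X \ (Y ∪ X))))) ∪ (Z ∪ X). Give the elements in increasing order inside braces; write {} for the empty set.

{2,3,4,5,6,7,9,10,11,12,13,14,15,16,17}

Y ∪ X = {3,4,6,7,8,9,10,11,12,13,14,15,16,17}
X \ (Y ∪ X) = {}
X ∩ (X \ (Y ∪ X)) = {}
Z \ (X ∩ (X \ (Y ∪ X))) = {2,3,5,6,7,10,11,12,15,17}
X ∪ (Z \ (X ∩ (X \ (Y ∪ X)))) = {2,3,4,5,6,7,9,10,11,12,13,14,15,16,17}
Z ∪ X = {2,3,4,5,6,7,9,10,11,12,13,14,15,16,17}
(X ∪ (Z \ (X ∩ (X \ (Y ∪ X))))) ∪ (Z ∪ X) = {2,3,4,5,6,7,9,10,11,12,13,14,15,16,17}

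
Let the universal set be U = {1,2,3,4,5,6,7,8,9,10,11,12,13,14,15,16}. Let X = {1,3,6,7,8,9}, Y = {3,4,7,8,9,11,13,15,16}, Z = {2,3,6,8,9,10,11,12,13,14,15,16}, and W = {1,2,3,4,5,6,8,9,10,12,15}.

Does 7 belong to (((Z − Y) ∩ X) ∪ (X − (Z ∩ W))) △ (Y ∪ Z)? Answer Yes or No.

7 ∉ Z and 7 ∈ Y, so 7 ∉ Z − Y
7 ∉ (Z − Y) and 7 ∈ X, so 7 ∉ (Z − Y) ∩ X
7 ∉ Z and 7 ∉ W, so 7 ∉ Z ∩ W
7 ∈ X and 7 ∉ (Z ∩ W), so 7 ∈ X − (Z ∩ W)
7 ∉ ((Z − Y) ∩ X) and 7 ∈ (X − (Z ∩ W)), so 7 ∈ ((Z − Y) ∩ X) ∪ (X − (Z ∩ W))
7 ∈ Y and 7 ∉ Z, so 7 ∈ Y ∪ Z
7 ∈ (((Z − Y) ∩ X) ∪ (X − (Z ∩ W))) and 7 ∈ (Y ∪ Z), so 7 ∉ (((Z − Y) ∩ X) ∪ (X − (Z ∩ W))) △ (Y ∪ Z)

No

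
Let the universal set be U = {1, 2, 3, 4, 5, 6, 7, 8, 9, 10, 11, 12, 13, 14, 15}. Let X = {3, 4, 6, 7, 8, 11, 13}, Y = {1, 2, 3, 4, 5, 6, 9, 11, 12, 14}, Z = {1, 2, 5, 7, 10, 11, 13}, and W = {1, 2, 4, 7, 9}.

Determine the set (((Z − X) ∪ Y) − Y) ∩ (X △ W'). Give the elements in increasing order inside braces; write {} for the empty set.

Z − X = {1, 2, 5, 10}
(Z − X) ∪ Y = {1, 2, 3, 4, 5, 6, 9, 10, 11, 12, 14}
((Z − X) ∪ Y) − Y = {10}
W' = {3, 5, 6, 8, 10, 11, 12, 13, 14, 15}
X △ W' = {4, 5, 7, 10, 12, 14, 15}
(((Z − X) ∪ Y) − Y) ∩ (X △ W') = {10}

{10}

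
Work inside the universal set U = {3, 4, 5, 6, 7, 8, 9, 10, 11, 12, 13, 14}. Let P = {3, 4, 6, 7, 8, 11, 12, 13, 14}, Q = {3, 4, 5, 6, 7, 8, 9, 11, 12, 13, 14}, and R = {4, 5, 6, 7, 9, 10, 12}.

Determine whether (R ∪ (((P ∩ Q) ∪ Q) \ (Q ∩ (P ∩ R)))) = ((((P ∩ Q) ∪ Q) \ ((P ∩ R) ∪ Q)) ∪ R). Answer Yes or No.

P ∩ Q = {3, 4, 6, 7, 8, 11, 12, 13, 14}
(P ∩ Q) ∪ Q = {3, 4, 5, 6, 7, 8, 9, 11, 12, 13, 14}
P ∩ R = {4, 6, 7, 12}
Q ∩ (P ∩ R) = {4, 6, 7, 12}
((P ∩ Q) ∪ Q) \ (Q ∩ (P ∩ R)) = {3, 5, 8, 9, 11, 13, 14}
R ∪ (((P ∩ Q) ∪ Q) \ (Q ∩ (P ∩ R))) = {3, 4, 5, 6, 7, 8, 9, 10, 11, 12, 13, 14}
(P ∩ R) ∪ Q = {3, 4, 5, 6, 7, 8, 9, 11, 12, 13, 14}
((P ∩ Q) ∪ Q) \ ((P ∩ R) ∪ Q) = {}
(((P ∩ Q) ∪ Q) \ ((P ∩ R) ∪ Q)) ∪ R = {4, 5, 6, 7, 9, 10, 12}
3 ∈ R ∪ (((P ∩ Q) ∪ Q) \ (Q ∩ (P ∩ R))) but 3 ∉ (((P ∩ Q) ∪ Q) \ ((P ∩ R) ∪ Q)) ∪ R, so they differ.

No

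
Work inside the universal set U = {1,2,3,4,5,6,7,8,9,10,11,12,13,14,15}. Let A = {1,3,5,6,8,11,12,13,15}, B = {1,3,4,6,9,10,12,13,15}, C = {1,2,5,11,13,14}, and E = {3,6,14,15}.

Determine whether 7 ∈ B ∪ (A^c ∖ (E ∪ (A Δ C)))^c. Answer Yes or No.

7 ∉ A, so 7 ∈ A^c
7 ∉ A and 7 ∉ C, so 7 ∉ A Δ C
7 ∉ E and 7 ∉ (A Δ C), so 7 ∉ E ∪ (A Δ C)
7 ∈ A^c and 7 ∉ (E ∪ (A Δ C)), so 7 ∈ A^c ∖ (E ∪ (A Δ C))
7 ∉ (A^c ∖ (E ∪ (A Δ C)))^c since 7 ∈ (A^c ∖ (E ∪ (A Δ C)))
7 ∉ B and 7 ∉ (A^c ∖ (E ∪ (A Δ C)))^c, so 7 ∉ B ∪ (A^c ∖ (E ∪ (A Δ C)))^c

No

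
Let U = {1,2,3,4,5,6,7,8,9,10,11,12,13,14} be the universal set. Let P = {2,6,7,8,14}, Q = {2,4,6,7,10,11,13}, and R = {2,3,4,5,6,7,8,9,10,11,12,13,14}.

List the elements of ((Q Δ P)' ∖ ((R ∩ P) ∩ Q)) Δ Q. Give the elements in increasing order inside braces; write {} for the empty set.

Q Δ P = {4,8,10,11,13,14}
(Q Δ P)' = {1,2,3,5,6,7,9,12}
R ∩ P = {2,6,7,8,14}
(R ∩ P) ∩ Q = {2,6,7}
(Q Δ P)' ∖ ((R ∩ P) ∩ Q) = {1,3,5,9,12}
((Q Δ P)' ∖ ((R ∩ P) ∩ Q)) Δ Q = {1,2,3,4,5,6,7,9,10,11,12,13}

{1,2,3,4,5,6,7,9,10,11,12,13}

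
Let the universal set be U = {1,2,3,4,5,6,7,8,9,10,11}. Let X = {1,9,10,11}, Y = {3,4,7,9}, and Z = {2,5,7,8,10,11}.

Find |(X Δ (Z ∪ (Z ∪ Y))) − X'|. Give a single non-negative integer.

1

Z ∪ Y = {2,3,4,5,7,8,9,10,11}
Z ∪ (Z ∪ Y) = {2,3,4,5,7,8,9,10,11}
X Δ (Z ∪ (Z ∪ Y)) = {1,2,3,4,5,7,8}
X' = {2,3,4,5,6,7,8}
(X Δ (Z ∪ (Z ∪ Y))) − X' = {1}
|(X Δ (Z ∪ (Z ∪ Y))) − X'| = 1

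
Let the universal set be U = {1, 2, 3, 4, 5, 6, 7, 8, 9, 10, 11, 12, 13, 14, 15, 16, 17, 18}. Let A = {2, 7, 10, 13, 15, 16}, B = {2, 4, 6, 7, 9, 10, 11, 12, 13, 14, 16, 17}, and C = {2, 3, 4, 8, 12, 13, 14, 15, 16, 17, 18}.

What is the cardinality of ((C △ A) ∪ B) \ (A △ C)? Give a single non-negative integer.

6

C △ A = {3, 4, 7, 8, 10, 12, 14, 17, 18}
(C △ A) ∪ B = {2, 3, 4, 6, 7, 8, 9, 10, 11, 12, 13, 14, 16, 17, 18}
A △ C = {3, 4, 7, 8, 10, 12, 14, 17, 18}
((C △ A) ∪ B) \ (A △ C) = {2, 6, 9, 11, 13, 16}
|((C △ A) ∪ B) \ (A △ C)| = 6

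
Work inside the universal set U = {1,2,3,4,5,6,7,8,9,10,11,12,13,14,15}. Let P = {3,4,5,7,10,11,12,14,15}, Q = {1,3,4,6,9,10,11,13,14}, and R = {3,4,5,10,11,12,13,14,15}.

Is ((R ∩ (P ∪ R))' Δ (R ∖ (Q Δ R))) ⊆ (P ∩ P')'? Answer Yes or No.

P ∪ R = {3,4,5,7,10,11,12,13,14,15}
R ∩ (P ∪ R) = {3,4,5,10,11,12,13,14,15}
(R ∩ (P ∪ R))' = {1,2,6,7,8,9}
Q Δ R = {1,5,6,9,12,15}
R ∖ (Q Δ R) = {3,4,10,11,13,14}
(R ∩ (P ∪ R))' Δ (R ∖ (Q Δ R)) = {1,2,3,4,6,7,8,9,10,11,13,14}
P' = {1,2,6,8,9,13}
P ∩ P' = {}
(P ∩ P')' = {1,2,3,4,5,6,7,8,9,10,11,12,13,14,15}
Every element of {1,2,3,4,6,7,8,9,10,11,13,14} is in {1,2,3,4,5,6,7,8,9,10,11,12,13,14,15}, so (R ∩ (P ∪ R))' Δ (R ∖ (Q Δ R)) ⊆ (P ∩ P')'.

Yes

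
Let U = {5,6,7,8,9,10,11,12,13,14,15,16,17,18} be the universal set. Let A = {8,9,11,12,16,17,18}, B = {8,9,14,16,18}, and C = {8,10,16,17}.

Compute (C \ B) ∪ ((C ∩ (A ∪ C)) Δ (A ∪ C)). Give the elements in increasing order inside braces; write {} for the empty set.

C \ B = {10,17}
A ∪ C = {8,9,10,11,12,16,17,18}
C ∩ (A ∪ C) = {8,10,16,17}
(C ∩ (A ∪ C)) Δ (A ∪ C) = {9,11,12,18}
(C \ B) ∪ ((C ∩ (A ∪ C)) Δ (A ∪ C)) = {9,10,11,12,17,18}

{9,10,11,12,17,18}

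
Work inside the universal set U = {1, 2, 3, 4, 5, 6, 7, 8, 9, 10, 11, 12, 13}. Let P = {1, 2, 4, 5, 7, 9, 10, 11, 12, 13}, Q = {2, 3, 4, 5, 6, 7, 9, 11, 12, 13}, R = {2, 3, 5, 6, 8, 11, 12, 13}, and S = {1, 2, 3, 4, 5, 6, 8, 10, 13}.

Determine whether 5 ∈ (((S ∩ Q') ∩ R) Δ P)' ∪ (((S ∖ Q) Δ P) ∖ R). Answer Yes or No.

No

5 ∈ Q, so 5 ∉ Q'
5 ∈ S and 5 ∉ Q', so 5 ∉ S ∩ Q'
5 ∉ (S ∩ Q') and 5 ∈ R, so 5 ∉ (S ∩ Q') ∩ R
5 ∉ ((S ∩ Q') ∩ R) and 5 ∈ P, so 5 ∈ ((S ∩ Q') ∩ R) Δ P
5 ∉ (((S ∩ Q') ∩ R) Δ P)' since 5 ∈ (((S ∩ Q') ∩ R) Δ P)
5 ∈ S and 5 ∈ Q, so 5 ∉ S ∖ Q
5 ∉ (S ∖ Q) and 5 ∈ P, so 5 ∈ (S ∖ Q) Δ P
5 ∈ ((S ∖ Q) Δ P) and 5 ∈ R, so 5 ∉ ((S ∖ Q) Δ P) ∖ R
5 ∉ (((S ∩ Q') ∩ R) Δ P)' and 5 ∉ (((S ∖ Q) Δ P) ∖ R), so 5 ∉ (((S ∩ Q') ∩ R) Δ P)' ∪ (((S ∖ Q) Δ P) ∖ R)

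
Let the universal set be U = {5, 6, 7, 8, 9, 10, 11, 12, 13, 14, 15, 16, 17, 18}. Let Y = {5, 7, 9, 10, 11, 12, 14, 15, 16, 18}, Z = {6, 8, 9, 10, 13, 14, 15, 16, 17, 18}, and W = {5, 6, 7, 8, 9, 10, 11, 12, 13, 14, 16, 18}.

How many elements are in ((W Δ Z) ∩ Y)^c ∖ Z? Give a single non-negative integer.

W Δ Z = {5, 7, 11, 12, 15, 17}
(W Δ Z) ∩ Y = {5, 7, 11, 12, 15}
((W Δ Z) ∩ Y)^c = {6, 8, 9, 10, 13, 14, 16, 17, 18}
((W Δ Z) ∩ Y)^c ∖ Z = {}
|((W Δ Z) ∩ Y)^c ∖ Z| = 0

0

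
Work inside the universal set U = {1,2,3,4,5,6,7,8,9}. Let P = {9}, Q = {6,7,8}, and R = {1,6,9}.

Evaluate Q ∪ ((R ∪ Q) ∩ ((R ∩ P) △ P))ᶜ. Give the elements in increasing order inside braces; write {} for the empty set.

{1,2,3,4,5,6,7,8,9}

R ∪ Q = {1,6,7,8,9}
R ∩ P = {9}
(R ∩ P) △ P = {}
(R ∪ Q) ∩ ((R ∩ P) △ P) = {}
((R ∪ Q) ∩ ((R ∩ P) △ P))ᶜ = {1,2,3,4,5,6,7,8,9}
Q ∪ ((R ∪ Q) ∩ ((R ∩ P) △ P))ᶜ = {1,2,3,4,5,6,7,8,9}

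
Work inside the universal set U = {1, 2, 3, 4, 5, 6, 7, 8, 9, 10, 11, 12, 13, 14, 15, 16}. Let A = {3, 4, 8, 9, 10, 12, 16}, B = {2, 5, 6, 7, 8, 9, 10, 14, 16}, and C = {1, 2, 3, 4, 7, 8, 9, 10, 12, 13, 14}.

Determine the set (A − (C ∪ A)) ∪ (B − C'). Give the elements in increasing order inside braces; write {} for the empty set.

{2, 7, 8, 9, 10, 14}

C ∪ A = {1, 2, 3, 4, 7, 8, 9, 10, 12, 13, 14, 16}
A − (C ∪ A) = {}
C' = {5, 6, 11, 15, 16}
B − C' = {2, 7, 8, 9, 10, 14}
(A − (C ∪ A)) ∪ (B − C') = {2, 7, 8, 9, 10, 14}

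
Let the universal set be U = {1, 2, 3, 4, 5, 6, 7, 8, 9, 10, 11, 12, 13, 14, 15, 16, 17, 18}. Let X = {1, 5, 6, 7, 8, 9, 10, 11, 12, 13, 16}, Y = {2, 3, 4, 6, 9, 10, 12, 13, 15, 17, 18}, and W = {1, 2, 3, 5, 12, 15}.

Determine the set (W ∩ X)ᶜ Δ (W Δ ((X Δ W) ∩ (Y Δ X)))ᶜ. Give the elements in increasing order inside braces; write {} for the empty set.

W ∩ X = {1, 5, 12}
(W ∩ X)ᶜ = {2, 3, 4, 6, 7, 8, 9, 10, 11, 13, 14, 15, 16, 17, 18}
X Δ W = {2, 3, 6, 7, 8, 9, 10, 11, 13, 15, 16}
Y Δ X = {1, 2, 3, 4, 5, 7, 8, 11, 15, 16, 17, 18}
(X Δ W) ∩ (Y Δ X) = {2, 3, 7, 8, 11, 15, 16}
W Δ ((X Δ W) ∩ (Y Δ X)) = {1, 5, 7, 8, 11, 12, 16}
(W Δ ((X Δ W) ∩ (Y Δ X)))ᶜ = {2, 3, 4, 6, 9, 10, 13, 14, 15, 17, 18}
(W ∩ X)ᶜ Δ (W Δ ((X Δ W) ∩ (Y Δ X)))ᶜ = {7, 8, 11, 16}

{7, 8, 11, 16}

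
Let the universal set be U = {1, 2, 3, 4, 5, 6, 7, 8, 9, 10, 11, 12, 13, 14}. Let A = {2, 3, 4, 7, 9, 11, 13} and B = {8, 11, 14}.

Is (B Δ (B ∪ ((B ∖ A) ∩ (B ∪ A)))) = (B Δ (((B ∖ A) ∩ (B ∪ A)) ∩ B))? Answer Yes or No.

B ∖ A = {8, 14}
B ∪ A = {2, 3, 4, 7, 8, 9, 11, 13, 14}
(B ∖ A) ∩ (B ∪ A) = {8, 14}
B ∪ ((B ∖ A) ∩ (B ∪ A)) = {8, 11, 14}
B Δ (B ∪ ((B ∖ A) ∩ (B ∪ A))) = {}
((B ∖ A) ∩ (B ∪ A)) ∩ B = {8, 14}
B Δ (((B ∖ A) ∩ (B ∪ A)) ∩ B) = {11}
11 ∈ B Δ (((B ∖ A) ∩ (B ∪ A)) ∩ B) but 11 ∉ B Δ (B ∪ ((B ∖ A) ∩ (B ∪ A))), so they differ.

No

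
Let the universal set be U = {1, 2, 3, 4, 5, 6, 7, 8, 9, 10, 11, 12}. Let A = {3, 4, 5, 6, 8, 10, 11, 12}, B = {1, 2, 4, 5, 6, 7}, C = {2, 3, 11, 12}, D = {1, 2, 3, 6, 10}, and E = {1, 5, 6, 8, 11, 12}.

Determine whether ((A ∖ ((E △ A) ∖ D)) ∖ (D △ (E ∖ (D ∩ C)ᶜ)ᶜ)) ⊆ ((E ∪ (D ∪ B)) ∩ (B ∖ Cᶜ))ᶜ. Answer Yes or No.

E △ A = {1, 3, 4, 10}
(E △ A) ∖ D = {4}
A ∖ ((E △ A) ∖ D) = {3, 5, 6, 8, 10, 11, 12}
D ∩ C = {2, 3}
(D ∩ C)ᶜ = {1, 4, 5, 6, 7, 8, 9, 10, 11, 12}
E ∖ (D ∩ C)ᶜ = {}
(E ∖ (D ∩ C)ᶜ)ᶜ = {1, 2, 3, 4, 5, 6, 7, 8, 9, 10, 11, 12}
D △ (E ∖ (D ∩ C)ᶜ)ᶜ = {4, 5, 7, 8, 9, 11, 12}
(A ∖ ((E △ A) ∖ D)) ∖ (D △ (E ∖ (D ∩ C)ᶜ)ᶜ) = {3, 6, 10}
D ∪ B = {1, 2, 3, 4, 5, 6, 7, 10}
E ∪ (D ∪ B) = {1, 2, 3, 4, 5, 6, 7, 8, 10, 11, 12}
Cᶜ = {1, 4, 5, 6, 7, 8, 9, 10}
B ∖ Cᶜ = {2}
(E ∪ (D ∪ B)) ∩ (B ∖ Cᶜ) = {2}
((E ∪ (D ∪ B)) ∩ (B ∖ Cᶜ))ᶜ = {1, 3, 4, 5, 6, 7, 8, 9, 10, 11, 12}
Every element of {3, 6, 10} is in {1, 3, 4, 5, 6, 7, 8, 9, 10, 11, 12}, so (A ∖ ((E △ A) ∖ D)) ∖ (D △ (E ∖ (D ∩ C)ᶜ)ᶜ) ⊆ ((E ∪ (D ∪ B)) ∩ (B ∖ Cᶜ))ᶜ.

Yes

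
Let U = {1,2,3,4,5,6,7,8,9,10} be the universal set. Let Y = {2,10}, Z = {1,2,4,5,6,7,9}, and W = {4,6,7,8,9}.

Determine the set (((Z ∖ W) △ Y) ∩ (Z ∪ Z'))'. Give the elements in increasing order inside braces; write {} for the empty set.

Z ∖ W = {1,2,5}
(Z ∖ W) △ Y = {1,5,10}
Z' = {3,8,10}
Z ∪ Z' = {1,2,3,4,5,6,7,8,9,10}
((Z ∖ W) △ Y) ∩ (Z ∪ Z') = {1,5,10}
(((Z ∖ W) △ Y) ∩ (Z ∪ Z'))' = {2,3,4,6,7,8,9}

{2,3,4,6,7,8,9}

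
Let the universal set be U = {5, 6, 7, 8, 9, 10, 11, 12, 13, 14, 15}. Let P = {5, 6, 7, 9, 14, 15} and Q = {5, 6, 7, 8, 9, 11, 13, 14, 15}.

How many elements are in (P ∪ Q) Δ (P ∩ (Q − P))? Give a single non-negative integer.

P ∪ Q = {5, 6, 7, 8, 9, 11, 13, 14, 15}
Q − P = {8, 11, 13}
P ∩ (Q − P) = {}
(P ∪ Q) Δ (P ∩ (Q − P)) = {5, 6, 7, 8, 9, 11, 13, 14, 15}
|(P ∪ Q) Δ (P ∩ (Q − P))| = 9

9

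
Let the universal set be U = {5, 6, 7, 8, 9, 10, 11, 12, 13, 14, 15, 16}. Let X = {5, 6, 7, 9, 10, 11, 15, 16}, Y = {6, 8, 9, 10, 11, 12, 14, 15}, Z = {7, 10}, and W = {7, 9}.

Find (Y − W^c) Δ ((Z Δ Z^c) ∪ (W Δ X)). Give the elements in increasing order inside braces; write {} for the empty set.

{5, 6, 7, 8, 10, 11, 12, 13, 14, 15, 16}

W^c = {5, 6, 8, 10, 11, 12, 13, 14, 15, 16}
Y − W^c = {9}
Z^c = {5, 6, 8, 9, 11, 12, 13, 14, 15, 16}
Z Δ Z^c = {5, 6, 7, 8, 9, 10, 11, 12, 13, 14, 15, 16}
W Δ X = {5, 6, 10, 11, 15, 16}
(Z Δ Z^c) ∪ (W Δ X) = {5, 6, 7, 8, 9, 10, 11, 12, 13, 14, 15, 16}
(Y − W^c) Δ ((Z Δ Z^c) ∪ (W Δ X)) = {5, 6, 7, 8, 10, 11, 12, 13, 14, 15, 16}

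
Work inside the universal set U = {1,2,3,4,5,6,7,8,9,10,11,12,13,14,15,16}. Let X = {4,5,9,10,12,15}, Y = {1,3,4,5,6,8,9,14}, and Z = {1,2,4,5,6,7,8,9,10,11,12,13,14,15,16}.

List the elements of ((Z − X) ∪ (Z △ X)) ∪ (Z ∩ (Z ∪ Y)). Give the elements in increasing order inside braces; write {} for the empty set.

Z − X = {1,2,6,7,8,11,13,14,16}
Z △ X = {1,2,6,7,8,11,13,14,16}
(Z − X) ∪ (Z △ X) = {1,2,6,7,8,11,13,14,16}
Z ∪ Y = {1,2,3,4,5,6,7,8,9,10,11,12,13,14,15,16}
Z ∩ (Z ∪ Y) = {1,2,4,5,6,7,8,9,10,11,12,13,14,15,16}
((Z − X) ∪ (Z △ X)) ∪ (Z ∩ (Z ∪ Y)) = {1,2,4,5,6,7,8,9,10,11,12,13,14,15,16}

{1,2,4,5,6,7,8,9,10,11,12,13,14,15,16}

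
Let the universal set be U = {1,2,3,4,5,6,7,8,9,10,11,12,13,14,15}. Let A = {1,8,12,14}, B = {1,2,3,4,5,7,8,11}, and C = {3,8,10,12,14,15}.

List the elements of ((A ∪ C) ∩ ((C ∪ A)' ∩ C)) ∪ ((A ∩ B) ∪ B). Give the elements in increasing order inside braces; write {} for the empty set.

A ∪ C = {1,3,8,10,12,14,15}
C ∪ A = {1,3,8,10,12,14,15}
(C ∪ A)' = {2,4,5,6,7,9,11,13}
(C ∪ A)' ∩ C = {}
(A ∪ C) ∩ ((C ∪ A)' ∩ C) = {}
A ∩ B = {1,8}
(A ∩ B) ∪ B = {1,2,3,4,5,7,8,11}
((A ∪ C) ∩ ((C ∪ A)' ∩ C)) ∪ ((A ∩ B) ∪ B) = {1,2,3,4,5,7,8,11}

{1,2,3,4,5,7,8,11}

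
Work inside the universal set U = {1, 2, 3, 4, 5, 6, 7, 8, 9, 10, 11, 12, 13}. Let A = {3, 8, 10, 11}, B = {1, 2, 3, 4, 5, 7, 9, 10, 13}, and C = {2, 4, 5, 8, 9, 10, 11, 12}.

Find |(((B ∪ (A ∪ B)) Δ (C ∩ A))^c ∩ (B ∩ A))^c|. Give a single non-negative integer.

A ∪ B = {1, 2, 3, 4, 5, 7, 8, 9, 10, 11, 13}
B ∪ (A ∪ B) = {1, 2, 3, 4, 5, 7, 8, 9, 10, 11, 13}
C ∩ A = {8, 10, 11}
(B ∪ (A ∪ B)) Δ (C ∩ A) = {1, 2, 3, 4, 5, 7, 9, 13}
((B ∪ (A ∪ B)) Δ (C ∩ A))^c = {6, 8, 10, 11, 12}
B ∩ A = {3, 10}
((B ∪ (A ∪ B)) Δ (C ∩ A))^c ∩ (B ∩ A) = {10}
(((B ∪ (A ∪ B)) Δ (C ∩ A))^c ∩ (B ∩ A))^c = {1, 2, 3, 4, 5, 6, 7, 8, 9, 11, 12, 13}
|(((B ∪ (A ∪ B)) Δ (C ∩ A))^c ∩ (B ∩ A))^c| = 12

12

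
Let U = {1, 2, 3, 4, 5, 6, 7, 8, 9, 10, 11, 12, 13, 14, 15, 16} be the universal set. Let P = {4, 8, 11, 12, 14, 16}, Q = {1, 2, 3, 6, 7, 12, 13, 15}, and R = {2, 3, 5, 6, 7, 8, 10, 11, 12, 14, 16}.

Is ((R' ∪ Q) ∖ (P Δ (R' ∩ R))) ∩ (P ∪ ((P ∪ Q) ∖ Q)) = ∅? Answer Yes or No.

R' = {1, 4, 9, 13, 15}
R' ∪ Q = {1, 2, 3, 4, 6, 7, 9, 12, 13, 15}
R' ∩ R = {}
P Δ (R' ∩ R) = {4, 8, 11, 12, 14, 16}
(R' ∪ Q) ∖ (P Δ (R' ∩ R)) = {1, 2, 3, 6, 7, 9, 13, 15}
P ∪ Q = {1, 2, 3, 4, 6, 7, 8, 11, 12, 13, 14, 15, 16}
(P ∪ Q) ∖ Q = {4, 8, 11, 14, 16}
P ∪ ((P ∪ Q) ∖ Q) = {4, 8, 11, 12, 14, 16}
{1, 2, 3, 6, 7, 9, 13, 15} and {4, 8, 11, 12, 14, 16} share no elements.

Yes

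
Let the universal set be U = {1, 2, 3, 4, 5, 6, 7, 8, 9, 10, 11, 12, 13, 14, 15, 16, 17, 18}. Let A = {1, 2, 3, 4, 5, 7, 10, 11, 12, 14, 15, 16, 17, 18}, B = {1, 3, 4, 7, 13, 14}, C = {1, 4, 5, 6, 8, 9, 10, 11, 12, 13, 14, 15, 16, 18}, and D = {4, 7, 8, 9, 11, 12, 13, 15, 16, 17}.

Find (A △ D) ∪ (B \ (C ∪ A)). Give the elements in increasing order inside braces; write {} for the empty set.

{1, 2, 3, 5, 8, 9, 10, 13, 14, 18}

A △ D = {1, 2, 3, 5, 8, 9, 10, 13, 14, 18}
C ∪ A = {1, 2, 3, 4, 5, 6, 7, 8, 9, 10, 11, 12, 13, 14, 15, 16, 17, 18}
B \ (C ∪ A) = {}
(A △ D) ∪ (B \ (C ∪ A)) = {1, 2, 3, 5, 8, 9, 10, 13, 14, 18}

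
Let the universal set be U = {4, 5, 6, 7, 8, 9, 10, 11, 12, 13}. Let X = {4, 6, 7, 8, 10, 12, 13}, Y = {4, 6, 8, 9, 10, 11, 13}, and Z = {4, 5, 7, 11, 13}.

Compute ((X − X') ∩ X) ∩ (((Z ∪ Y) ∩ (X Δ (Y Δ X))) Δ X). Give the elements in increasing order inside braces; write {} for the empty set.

{7, 12}

X' = {5, 9, 11}
X − X' = {4, 6, 7, 8, 10, 12, 13}
(X − X') ∩ X = {4, 6, 7, 8, 10, 12, 13}
Z ∪ Y = {4, 5, 6, 7, 8, 9, 10, 11, 13}
Y Δ X = {7, 9, 11, 12}
X Δ (Y Δ X) = {4, 6, 8, 9, 10, 11, 13}
(Z ∪ Y) ∩ (X Δ (Y Δ X)) = {4, 6, 8, 9, 10, 11, 13}
((Z ∪ Y) ∩ (X Δ (Y Δ X))) Δ X = {7, 9, 11, 12}
((X − X') ∩ X) ∩ (((Z ∪ Y) ∩ (X Δ (Y Δ X))) Δ X) = {7, 12}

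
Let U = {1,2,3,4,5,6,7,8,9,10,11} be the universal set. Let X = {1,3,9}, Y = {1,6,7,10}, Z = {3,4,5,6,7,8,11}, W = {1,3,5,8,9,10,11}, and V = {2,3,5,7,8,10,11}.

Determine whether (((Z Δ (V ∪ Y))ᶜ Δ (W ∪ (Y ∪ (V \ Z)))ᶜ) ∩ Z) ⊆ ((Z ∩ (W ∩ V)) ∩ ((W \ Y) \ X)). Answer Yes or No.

V ∪ Y = {1,2,3,5,6,7,8,10,11}
Z Δ (V ∪ Y) = {1,2,4,10}
(Z Δ (V ∪ Y))ᶜ = {3,5,6,7,8,9,11}
V \ Z = {2,10}
Y ∪ (V \ Z) = {1,2,6,7,10}
W ∪ (Y ∪ (V \ Z)) = {1,2,3,5,6,7,8,9,10,11}
(W ∪ (Y ∪ (V \ Z)))ᶜ = {4}
(Z Δ (V ∪ Y))ᶜ Δ (W ∪ (Y ∪ (V \ Z)))ᶜ = {3,4,5,6,7,8,9,11}
((Z Δ (V ∪ Y))ᶜ Δ (W ∪ (Y ∪ (V \ Z)))ᶜ) ∩ Z = {3,4,5,6,7,8,11}
W ∩ V = {3,5,8,10,11}
Z ∩ (W ∩ V) = {3,5,8,11}
W \ Y = {3,5,8,9,11}
(W \ Y) \ X = {5,8,11}
(Z ∩ (W ∩ V)) ∩ ((W \ Y) \ X) = {5,8,11}
3 ∈ ((Z Δ (V ∪ Y))ᶜ Δ (W ∪ (Y ∪ (V \ Z)))ᶜ) ∩ Z but 3 ∉ (Z ∩ (W ∩ V)) ∩ ((W \ Y) \ X), so the inclusion fails.

No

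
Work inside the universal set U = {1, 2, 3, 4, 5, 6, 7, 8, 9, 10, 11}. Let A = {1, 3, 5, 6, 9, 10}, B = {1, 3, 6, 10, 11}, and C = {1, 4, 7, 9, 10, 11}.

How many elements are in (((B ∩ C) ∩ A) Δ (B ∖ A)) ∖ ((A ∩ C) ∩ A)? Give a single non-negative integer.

B ∩ C = {1, 10, 11}
(B ∩ C) ∩ A = {1, 10}
B ∖ A = {11}
((B ∩ C) ∩ A) Δ (B ∖ A) = {1, 10, 11}
A ∩ C = {1, 9, 10}
(A ∩ C) ∩ A = {1, 9, 10}
(((B ∩ C) ∩ A) Δ (B ∖ A)) ∖ ((A ∩ C) ∩ A) = {11}
|(((B ∩ C) ∩ A) Δ (B ∖ A)) ∖ ((A ∩ C) ∩ A)| = 1

1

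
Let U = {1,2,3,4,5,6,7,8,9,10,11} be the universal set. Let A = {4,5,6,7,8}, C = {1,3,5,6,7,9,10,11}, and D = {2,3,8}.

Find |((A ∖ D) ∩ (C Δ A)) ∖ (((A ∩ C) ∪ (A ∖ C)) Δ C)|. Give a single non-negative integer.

0

A ∖ D = {4,5,6,7}
C Δ A = {1,3,4,8,9,10,11}
(A ∖ D) ∩ (C Δ A) = {4}
A ∩ C = {5,6,7}
A ∖ C = {4,8}
(A ∩ C) ∪ (A ∖ C) = {4,5,6,7,8}
((A ∩ C) ∪ (A ∖ C)) Δ C = {1,3,4,8,9,10,11}
((A ∖ D) ∩ (C Δ A)) ∖ (((A ∩ C) ∪ (A ∖ C)) Δ C) = {}
|((A ∖ D) ∩ (C Δ A)) ∖ (((A ∩ C) ∪ (A ∖ C)) Δ C)| = 0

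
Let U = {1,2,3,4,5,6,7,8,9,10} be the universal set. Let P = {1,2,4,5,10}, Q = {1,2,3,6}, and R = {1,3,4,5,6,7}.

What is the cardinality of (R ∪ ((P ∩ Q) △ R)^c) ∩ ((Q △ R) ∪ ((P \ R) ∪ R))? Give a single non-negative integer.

P ∩ Q = {1,2}
(P ∩ Q) △ R = {2,3,4,5,6,7}
((P ∩ Q) △ R)^c = {1,8,9,10}
R ∪ ((P ∩ Q) △ R)^c = {1,3,4,5,6,7,8,9,10}
Q △ R = {2,4,5,7}
P \ R = {2,10}
(P \ R) ∪ R = {1,2,3,4,5,6,7,10}
(Q △ R) ∪ ((P \ R) ∪ R) = {1,2,3,4,5,6,7,10}
(R ∪ ((P ∩ Q) △ R)^c) ∩ ((Q △ R) ∪ ((P \ R) ∪ R)) = {1,3,4,5,6,7,10}
|(R ∪ ((P ∩ Q) △ R)^c) ∩ ((Q △ R) ∪ ((P \ R) ∪ R))| = 7

7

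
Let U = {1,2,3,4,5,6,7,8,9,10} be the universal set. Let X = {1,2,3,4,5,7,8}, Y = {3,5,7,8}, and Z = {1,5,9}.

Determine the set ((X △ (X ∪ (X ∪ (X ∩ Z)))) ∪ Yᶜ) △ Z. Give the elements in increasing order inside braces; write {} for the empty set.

X ∩ Z = {1,5}
X ∪ (X ∩ Z) = {1,2,3,4,5,7,8}
X ∪ (X ∪ (X ∩ Z)) = {1,2,3,4,5,7,8}
X △ (X ∪ (X ∪ (X ∩ Z))) = {}
Yᶜ = {1,2,4,6,9,10}
(X △ (X ∪ (X ∪ (X ∩ Z)))) ∪ Yᶜ = {1,2,4,6,9,10}
((X △ (X ∪ (X ∪ (X ∩ Z)))) ∪ Yᶜ) △ Z = {2,4,5,6,10}

{2,4,5,6,10}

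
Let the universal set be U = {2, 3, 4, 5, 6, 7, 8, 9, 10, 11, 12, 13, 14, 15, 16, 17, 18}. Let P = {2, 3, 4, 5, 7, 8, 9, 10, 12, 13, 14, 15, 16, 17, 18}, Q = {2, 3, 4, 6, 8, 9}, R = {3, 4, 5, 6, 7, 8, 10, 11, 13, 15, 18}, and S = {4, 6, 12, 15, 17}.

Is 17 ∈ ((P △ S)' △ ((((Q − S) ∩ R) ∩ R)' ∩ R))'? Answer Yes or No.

17 ∈ P and 17 ∈ S, so 17 ∉ P △ S
17 ∈ (P △ S)' since 17 ∉ (P △ S)
17 ∉ Q and 17 ∈ S, so 17 ∉ Q − S
17 ∉ (Q − S) and 17 ∉ R, so 17 ∉ (Q − S) ∩ R
17 ∉ ((Q − S) ∩ R) and 17 ∉ R, so 17 ∉ ((Q − S) ∩ R) ∩ R
17 ∈ (((Q − S) ∩ R) ∩ R)' since 17 ∉ (((Q − S) ∩ R) ∩ R)
17 ∈ (((Q − S) ∩ R) ∩ R)' and 17 ∉ R, so 17 ∉ (((Q − S) ∩ R) ∩ R)' ∩ R
17 ∈ (P △ S)' and 17 ∉ ((((Q − S) ∩ R) ∩ R)' ∩ R), so 17 ∈ (P △ S)' △ ((((Q − S) ∩ R) ∩ R)' ∩ R)
17 ∉ ((P △ S)' △ ((((Q − S) ∩ R) ∩ R)' ∩ R))' since 17 ∈ ((P △ S)' △ ((((Q − S) ∩ R) ∩ R)' ∩ R))

No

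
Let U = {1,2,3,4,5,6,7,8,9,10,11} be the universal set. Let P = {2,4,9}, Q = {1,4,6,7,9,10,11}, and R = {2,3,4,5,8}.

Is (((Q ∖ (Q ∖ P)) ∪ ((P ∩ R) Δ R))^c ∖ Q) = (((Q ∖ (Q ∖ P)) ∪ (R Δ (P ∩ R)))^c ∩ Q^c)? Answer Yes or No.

Q ∖ P = {1,6,7,10,11}
Q ∖ (Q ∖ P) = {4,9}
P ∩ R = {2,4}
(P ∩ R) Δ R = {3,5,8}
(Q ∖ (Q ∖ P)) ∪ ((P ∩ R) Δ R) = {3,4,5,8,9}
((Q ∖ (Q ∖ P)) ∪ ((P ∩ R) Δ R))^c = {1,2,6,7,10,11}
((Q ∖ (Q ∖ P)) ∪ ((P ∩ R) Δ R))^c ∖ Q = {2}
R Δ (P ∩ R) = {3,5,8}
(Q ∖ (Q ∖ P)) ∪ (R Δ (P ∩ R)) = {3,4,5,8,9}
((Q ∖ (Q ∖ P)) ∪ (R Δ (P ∩ R)))^c = {1,2,6,7,10,11}
Q^c = {2,3,5,8}
((Q ∖ (Q ∖ P)) ∪ (R Δ (P ∩ R)))^c ∩ Q^c = {2}
Both equal {2}, so ((Q ∖ (Q ∖ P)) ∪ ((P ∩ R) Δ R))^c ∖ Q = ((Q ∖ (Q ∖ P)) ∪ (R Δ (P ∩ R)))^c ∩ Q^c.

Yes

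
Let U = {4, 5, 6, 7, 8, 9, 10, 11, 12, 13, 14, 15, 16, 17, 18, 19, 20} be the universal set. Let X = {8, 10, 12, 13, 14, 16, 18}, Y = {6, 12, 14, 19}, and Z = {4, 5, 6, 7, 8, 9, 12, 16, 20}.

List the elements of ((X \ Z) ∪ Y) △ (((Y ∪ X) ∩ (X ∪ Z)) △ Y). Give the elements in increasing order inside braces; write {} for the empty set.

X \ Z = {10, 13, 14, 18}
(X \ Z) ∪ Y = {6, 10, 12, 13, 14, 18, 19}
Y ∪ X = {6, 8, 10, 12, 13, 14, 16, 18, 19}
X ∪ Z = {4, 5, 6, 7, 8, 9, 10, 12, 13, 14, 16, 18, 20}
(Y ∪ X) ∩ (X ∪ Z) = {6, 8, 10, 12, 13, 14, 16, 18}
((Y ∪ X) ∩ (X ∪ Z)) △ Y = {8, 10, 13, 16, 18, 19}
((X \ Z) ∪ Y) △ (((Y ∪ X) ∩ (X ∪ Z)) △ Y) = {6, 8, 12, 14, 16}

{6, 8, 12, 14, 16}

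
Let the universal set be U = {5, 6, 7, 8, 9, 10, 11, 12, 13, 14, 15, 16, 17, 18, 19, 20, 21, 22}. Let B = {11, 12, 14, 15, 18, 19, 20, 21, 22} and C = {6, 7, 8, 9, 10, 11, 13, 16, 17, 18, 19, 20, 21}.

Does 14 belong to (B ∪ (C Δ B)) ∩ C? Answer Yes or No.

14 ∉ C and 14 ∈ B, so 14 ∈ C Δ B
14 ∈ B and 14 ∈ (C Δ B), so 14 ∈ B ∪ (C Δ B)
14 ∈ (B ∪ (C Δ B)) and 14 ∉ C, so 14 ∉ (B ∪ (C Δ B)) ∩ C

No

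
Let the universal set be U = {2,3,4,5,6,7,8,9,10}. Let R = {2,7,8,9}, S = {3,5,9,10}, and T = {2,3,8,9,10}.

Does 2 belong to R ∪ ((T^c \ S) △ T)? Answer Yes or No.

Yes

2 ∈ T, so 2 ∉ T^c
2 ∉ T^c and 2 ∉ S, so 2 ∉ T^c \ S
2 ∉ (T^c \ S) and 2 ∈ T, so 2 ∈ (T^c \ S) △ T
2 ∈ R and 2 ∈ ((T^c \ S) △ T), so 2 ∈ R ∪ ((T^c \ S) △ T)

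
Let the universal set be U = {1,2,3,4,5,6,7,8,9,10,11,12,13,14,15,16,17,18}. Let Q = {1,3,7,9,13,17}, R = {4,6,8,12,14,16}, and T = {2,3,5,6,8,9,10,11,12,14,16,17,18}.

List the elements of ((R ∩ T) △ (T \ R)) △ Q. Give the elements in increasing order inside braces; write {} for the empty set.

{1,2,5,6,7,8,10,11,12,13,14,16,18}

R ∩ T = {6,8,12,14,16}
T \ R = {2,3,5,9,10,11,17,18}
(R ∩ T) △ (T \ R) = {2,3,5,6,8,9,10,11,12,14,16,17,18}
((R ∩ T) △ (T \ R)) △ Q = {1,2,5,6,7,8,10,11,12,13,14,16,18}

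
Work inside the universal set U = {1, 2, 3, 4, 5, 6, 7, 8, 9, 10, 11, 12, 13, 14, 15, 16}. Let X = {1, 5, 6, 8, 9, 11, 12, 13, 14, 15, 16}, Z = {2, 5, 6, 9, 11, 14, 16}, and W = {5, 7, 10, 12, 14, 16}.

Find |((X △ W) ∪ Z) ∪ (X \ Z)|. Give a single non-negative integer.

14

X △ W = {1, 6, 7, 8, 9, 10, 11, 13, 15}
(X △ W) ∪ Z = {1, 2, 5, 6, 7, 8, 9, 10, 11, 13, 14, 15, 16}
X \ Z = {1, 8, 12, 13, 15}
((X △ W) ∪ Z) ∪ (X \ Z) = {1, 2, 5, 6, 7, 8, 9, 10, 11, 12, 13, 14, 15, 16}
|((X △ W) ∪ Z) ∪ (X \ Z)| = 14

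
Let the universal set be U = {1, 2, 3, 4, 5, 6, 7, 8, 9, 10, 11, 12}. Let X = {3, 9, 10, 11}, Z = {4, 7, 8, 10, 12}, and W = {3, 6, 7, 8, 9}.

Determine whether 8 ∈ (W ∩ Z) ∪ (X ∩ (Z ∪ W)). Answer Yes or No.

Yes

8 ∈ W and 8 ∈ Z, so 8 ∈ W ∩ Z
8 ∈ Z and 8 ∈ W, so 8 ∈ Z ∪ W
8 ∉ X and 8 ∈ (Z ∪ W), so 8 ∉ X ∩ (Z ∪ W)
8 ∈ (W ∩ Z) and 8 ∉ (X ∩ (Z ∪ W)), so 8 ∈ (W ∩ Z) ∪ (X ∩ (Z ∪ W))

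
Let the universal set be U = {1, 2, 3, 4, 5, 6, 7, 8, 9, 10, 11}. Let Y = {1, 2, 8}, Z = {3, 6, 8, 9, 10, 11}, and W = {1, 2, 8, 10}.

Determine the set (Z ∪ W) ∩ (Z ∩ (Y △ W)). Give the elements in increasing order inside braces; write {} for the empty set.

Z ∪ W = {1, 2, 3, 6, 8, 9, 10, 11}
Y △ W = {10}
Z ∩ (Y △ W) = {10}
(Z ∪ W) ∩ (Z ∩ (Y △ W)) = {10}

{10}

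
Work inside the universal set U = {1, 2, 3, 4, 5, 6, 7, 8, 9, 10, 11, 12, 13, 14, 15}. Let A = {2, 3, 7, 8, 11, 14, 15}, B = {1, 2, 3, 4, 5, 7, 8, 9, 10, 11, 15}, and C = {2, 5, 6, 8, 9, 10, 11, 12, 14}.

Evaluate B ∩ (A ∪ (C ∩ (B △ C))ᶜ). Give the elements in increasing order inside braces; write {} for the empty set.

{1, 2, 3, 4, 5, 7, 8, 9, 10, 11, 15}

B △ C = {1, 3, 4, 6, 7, 12, 14, 15}
C ∩ (B △ C) = {6, 12, 14}
(C ∩ (B △ C))ᶜ = {1, 2, 3, 4, 5, 7, 8, 9, 10, 11, 13, 15}
A ∪ (C ∩ (B △ C))ᶜ = {1, 2, 3, 4, 5, 7, 8, 9, 10, 11, 13, 14, 15}
B ∩ (A ∪ (C ∩ (B △ C))ᶜ) = {1, 2, 3, 4, 5, 7, 8, 9, 10, 11, 15}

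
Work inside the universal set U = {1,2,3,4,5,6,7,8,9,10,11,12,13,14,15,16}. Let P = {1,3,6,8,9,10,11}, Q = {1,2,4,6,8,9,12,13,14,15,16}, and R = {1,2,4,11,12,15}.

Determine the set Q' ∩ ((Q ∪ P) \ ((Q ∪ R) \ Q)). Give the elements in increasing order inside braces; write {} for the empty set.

Q' = {3,5,7,10,11}
Q ∪ P = {1,2,3,4,6,8,9,10,11,12,13,14,15,16}
Q ∪ R = {1,2,4,6,8,9,11,12,13,14,15,16}
(Q ∪ R) \ Q = {11}
(Q ∪ P) \ ((Q ∪ R) \ Q) = {1,2,3,4,6,8,9,10,12,13,14,15,16}
Q' ∩ ((Q ∪ P) \ ((Q ∪ R) \ Q)) = {3,10}

{3,10}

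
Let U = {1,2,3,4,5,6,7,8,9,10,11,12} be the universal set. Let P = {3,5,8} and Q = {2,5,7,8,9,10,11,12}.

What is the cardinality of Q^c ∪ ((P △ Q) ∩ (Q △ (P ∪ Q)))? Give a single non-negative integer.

4

Q^c = {1,3,4,6}
P △ Q = {2,3,7,9,10,11,12}
P ∪ Q = {2,3,5,7,8,9,10,11,12}
Q △ (P ∪ Q) = {3}
(P △ Q) ∩ (Q △ (P ∪ Q)) = {3}
Q^c ∪ ((P △ Q) ∩ (Q △ (P ∪ Q))) = {1,3,4,6}
|Q^c ∪ ((P △ Q) ∩ (Q △ (P ∪ Q)))| = 4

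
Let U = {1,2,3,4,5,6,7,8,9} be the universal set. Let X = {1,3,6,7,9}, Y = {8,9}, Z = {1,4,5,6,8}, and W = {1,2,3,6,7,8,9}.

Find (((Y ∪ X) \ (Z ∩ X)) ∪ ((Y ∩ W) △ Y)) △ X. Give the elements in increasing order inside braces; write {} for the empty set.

{1,6,8}

Y ∪ X = {1,3,6,7,8,9}
Z ∩ X = {1,6}
(Y ∪ X) \ (Z ∩ X) = {3,7,8,9}
Y ∩ W = {8,9}
(Y ∩ W) △ Y = {}
((Y ∪ X) \ (Z ∩ X)) ∪ ((Y ∩ W) △ Y) = {3,7,8,9}
(((Y ∪ X) \ (Z ∩ X)) ∪ ((Y ∩ W) △ Y)) △ X = {1,6,8}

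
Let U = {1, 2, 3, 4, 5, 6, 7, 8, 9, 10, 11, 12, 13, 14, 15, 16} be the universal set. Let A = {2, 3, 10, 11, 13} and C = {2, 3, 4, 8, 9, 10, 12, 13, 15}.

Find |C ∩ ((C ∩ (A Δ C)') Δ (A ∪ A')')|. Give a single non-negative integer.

A Δ C = {4, 8, 9, 11, 12, 15}
(A Δ C)' = {1, 2, 3, 5, 6, 7, 10, 13, 14, 16}
C ∩ (A Δ C)' = {2, 3, 10, 13}
A' = {1, 4, 5, 6, 7, 8, 9, 12, 14, 15, 16}
A ∪ A' = {1, 2, 3, 4, 5, 6, 7, 8, 9, 10, 11, 12, 13, 14, 15, 16}
(A ∪ A')' = {}
(C ∩ (A Δ C)') Δ (A ∪ A')' = {2, 3, 10, 13}
C ∩ ((C ∩ (A Δ C)') Δ (A ∪ A')') = {2, 3, 10, 13}
|C ∩ ((C ∩ (A Δ C)') Δ (A ∪ A')')| = 4

4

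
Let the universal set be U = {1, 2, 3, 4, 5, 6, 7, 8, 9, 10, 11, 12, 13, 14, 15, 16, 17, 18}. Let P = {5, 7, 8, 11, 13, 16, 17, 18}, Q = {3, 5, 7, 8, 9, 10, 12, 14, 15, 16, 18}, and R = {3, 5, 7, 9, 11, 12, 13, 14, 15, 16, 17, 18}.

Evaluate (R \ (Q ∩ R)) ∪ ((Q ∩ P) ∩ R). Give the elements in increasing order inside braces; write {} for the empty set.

Q ∩ R = {3, 5, 7, 9, 12, 14, 15, 16, 18}
R \ (Q ∩ R) = {11, 13, 17}
Q ∩ P = {5, 7, 8, 16, 18}
(Q ∩ P) ∩ R = {5, 7, 16, 18}
(R \ (Q ∩ R)) ∪ ((Q ∩ P) ∩ R) = {5, 7, 11, 13, 16, 17, 18}

{5, 7, 11, 13, 16, 17, 18}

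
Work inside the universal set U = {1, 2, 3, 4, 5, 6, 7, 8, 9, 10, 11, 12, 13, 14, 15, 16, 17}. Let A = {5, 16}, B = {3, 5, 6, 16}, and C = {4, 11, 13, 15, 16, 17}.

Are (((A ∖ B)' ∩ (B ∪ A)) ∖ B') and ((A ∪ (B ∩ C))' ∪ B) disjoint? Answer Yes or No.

No

A ∖ B = {}
(A ∖ B)' = {1, 2, 3, 4, 5, 6, 7, 8, 9, 10, 11, 12, 13, 14, 15, 16, 17}
B ∪ A = {3, 5, 6, 16}
(A ∖ B)' ∩ (B ∪ A) = {3, 5, 6, 16}
B' = {1, 2, 4, 7, 8, 9, 10, 11, 12, 13, 14, 15, 17}
((A ∖ B)' ∩ (B ∪ A)) ∖ B' = {3, 5, 6, 16}
B ∩ C = {16}
A ∪ (B ∩ C) = {5, 16}
(A ∪ (B ∩ C))' = {1, 2, 3, 4, 6, 7, 8, 9, 10, 11, 12, 13, 14, 15, 17}
(A ∪ (B ∩ C))' ∪ B = {1, 2, 3, 4, 5, 6, 7, 8, 9, 10, 11, 12, 13, 14, 15, 16, 17}
3 lies in both, so they are not disjoint.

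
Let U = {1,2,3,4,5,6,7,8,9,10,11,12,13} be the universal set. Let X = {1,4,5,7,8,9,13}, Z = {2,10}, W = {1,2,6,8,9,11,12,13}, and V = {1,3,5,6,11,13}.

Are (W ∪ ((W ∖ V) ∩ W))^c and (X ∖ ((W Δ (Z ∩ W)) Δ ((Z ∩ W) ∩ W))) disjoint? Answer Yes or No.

No

W ∖ V = {2,8,9,12}
(W ∖ V) ∩ W = {2,8,9,12}
W ∪ ((W ∖ V) ∩ W) = {1,2,6,8,9,11,12,13}
(W ∪ ((W ∖ V) ∩ W))^c = {3,4,5,7,10}
Z ∩ W = {2}
W Δ (Z ∩ W) = {1,6,8,9,11,12,13}
(Z ∩ W) ∩ W = {2}
(W Δ (Z ∩ W)) Δ ((Z ∩ W) ∩ W) = {1,2,6,8,9,11,12,13}
X ∖ ((W Δ (Z ∩ W)) Δ ((Z ∩ W) ∩ W)) = {4,5,7}
4 lies in both, so they are not disjoint.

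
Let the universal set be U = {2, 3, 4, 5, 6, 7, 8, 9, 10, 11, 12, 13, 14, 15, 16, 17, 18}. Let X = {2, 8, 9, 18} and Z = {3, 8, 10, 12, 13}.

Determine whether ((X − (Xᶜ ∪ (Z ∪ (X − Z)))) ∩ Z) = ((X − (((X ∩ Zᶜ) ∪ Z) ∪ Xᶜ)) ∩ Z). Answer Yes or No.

Yes

Xᶜ = {3, 4, 5, 6, 7, 10, 11, 12, 13, 14, 15, 16, 17}
X − Z = {2, 9, 18}
Z ∪ (X − Z) = {2, 3, 8, 9, 10, 12, 13, 18}
Xᶜ ∪ (Z ∪ (X − Z)) = {2, 3, 4, 5, 6, 7, 8, 9, 10, 11, 12, 13, 14, 15, 16, 17, 18}
X − (Xᶜ ∪ (Z ∪ (X − Z))) = {}
(X − (Xᶜ ∪ (Z ∪ (X − Z)))) ∩ Z = {}
Zᶜ = {2, 4, 5, 6, 7, 9, 11, 14, 15, 16, 17, 18}
X ∩ Zᶜ = {2, 9, 18}
(X ∩ Zᶜ) ∪ Z = {2, 3, 8, 9, 10, 12, 13, 18}
((X ∩ Zᶜ) ∪ Z) ∪ Xᶜ = {2, 3, 4, 5, 6, 7, 8, 9, 10, 11, 12, 13, 14, 15, 16, 17, 18}
X − (((X ∩ Zᶜ) ∪ Z) ∪ Xᶜ) = {}
(X − (((X ∩ Zᶜ) ∪ Z) ∪ Xᶜ)) ∩ Z = {}
Both equal {}, so (X − (Xᶜ ∪ (Z ∪ (X − Z)))) ∩ Z = (X − (((X ∩ Zᶜ) ∪ Z) ∪ Xᶜ)) ∩ Z.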